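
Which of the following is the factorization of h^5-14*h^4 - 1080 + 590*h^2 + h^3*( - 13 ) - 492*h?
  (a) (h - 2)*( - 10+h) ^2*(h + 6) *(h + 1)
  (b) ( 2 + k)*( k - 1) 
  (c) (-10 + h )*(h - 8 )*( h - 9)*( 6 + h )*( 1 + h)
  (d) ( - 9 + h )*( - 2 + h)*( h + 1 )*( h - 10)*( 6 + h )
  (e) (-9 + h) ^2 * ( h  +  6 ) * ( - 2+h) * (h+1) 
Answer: d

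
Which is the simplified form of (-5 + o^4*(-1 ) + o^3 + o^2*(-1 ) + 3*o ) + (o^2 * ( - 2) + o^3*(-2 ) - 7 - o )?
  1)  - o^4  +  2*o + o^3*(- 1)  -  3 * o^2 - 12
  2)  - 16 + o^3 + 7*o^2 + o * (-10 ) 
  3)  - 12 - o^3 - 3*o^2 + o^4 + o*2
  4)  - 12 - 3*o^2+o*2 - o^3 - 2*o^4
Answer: 1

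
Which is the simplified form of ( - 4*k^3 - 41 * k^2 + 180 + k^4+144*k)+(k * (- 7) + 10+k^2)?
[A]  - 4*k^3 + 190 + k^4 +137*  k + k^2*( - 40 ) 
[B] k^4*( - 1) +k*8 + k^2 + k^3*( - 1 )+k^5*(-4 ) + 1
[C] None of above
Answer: A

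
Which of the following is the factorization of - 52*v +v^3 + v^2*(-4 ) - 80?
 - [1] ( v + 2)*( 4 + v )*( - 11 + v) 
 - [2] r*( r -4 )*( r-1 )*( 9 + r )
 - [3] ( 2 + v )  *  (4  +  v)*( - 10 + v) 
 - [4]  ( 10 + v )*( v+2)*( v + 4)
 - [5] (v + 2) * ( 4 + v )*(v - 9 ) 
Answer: 3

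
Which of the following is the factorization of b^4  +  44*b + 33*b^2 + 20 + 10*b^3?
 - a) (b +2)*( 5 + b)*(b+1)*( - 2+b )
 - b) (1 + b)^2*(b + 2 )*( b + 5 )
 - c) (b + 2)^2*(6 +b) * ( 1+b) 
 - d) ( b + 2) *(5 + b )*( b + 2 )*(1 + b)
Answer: d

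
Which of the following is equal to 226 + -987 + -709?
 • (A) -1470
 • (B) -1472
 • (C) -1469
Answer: A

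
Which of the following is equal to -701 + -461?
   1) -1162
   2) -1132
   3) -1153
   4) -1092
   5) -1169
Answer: 1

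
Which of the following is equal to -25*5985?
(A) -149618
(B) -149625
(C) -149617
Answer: B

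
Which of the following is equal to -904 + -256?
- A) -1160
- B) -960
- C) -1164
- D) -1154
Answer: A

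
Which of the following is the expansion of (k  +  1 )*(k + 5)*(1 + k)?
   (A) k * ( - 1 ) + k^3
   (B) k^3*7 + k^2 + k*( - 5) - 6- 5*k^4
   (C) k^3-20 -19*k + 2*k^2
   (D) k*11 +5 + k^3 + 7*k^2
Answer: D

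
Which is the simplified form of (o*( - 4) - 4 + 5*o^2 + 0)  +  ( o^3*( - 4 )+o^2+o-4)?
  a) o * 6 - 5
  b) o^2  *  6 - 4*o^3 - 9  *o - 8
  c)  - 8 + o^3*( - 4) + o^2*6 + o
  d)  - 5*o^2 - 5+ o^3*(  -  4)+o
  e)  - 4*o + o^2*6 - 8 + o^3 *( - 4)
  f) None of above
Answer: f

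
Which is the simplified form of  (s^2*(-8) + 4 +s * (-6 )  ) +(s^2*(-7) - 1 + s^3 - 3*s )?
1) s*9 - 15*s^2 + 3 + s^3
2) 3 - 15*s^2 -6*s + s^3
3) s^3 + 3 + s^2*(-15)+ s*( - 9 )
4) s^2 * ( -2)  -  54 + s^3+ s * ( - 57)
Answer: 3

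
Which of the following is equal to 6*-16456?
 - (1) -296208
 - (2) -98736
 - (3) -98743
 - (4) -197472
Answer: 2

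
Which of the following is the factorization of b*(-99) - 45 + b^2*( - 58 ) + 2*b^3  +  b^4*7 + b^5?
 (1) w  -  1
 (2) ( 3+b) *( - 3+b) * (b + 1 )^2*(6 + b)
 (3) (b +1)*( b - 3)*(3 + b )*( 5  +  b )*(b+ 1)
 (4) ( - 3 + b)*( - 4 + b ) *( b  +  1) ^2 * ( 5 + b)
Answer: 3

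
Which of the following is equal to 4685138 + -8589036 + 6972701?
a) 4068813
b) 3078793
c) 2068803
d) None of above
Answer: d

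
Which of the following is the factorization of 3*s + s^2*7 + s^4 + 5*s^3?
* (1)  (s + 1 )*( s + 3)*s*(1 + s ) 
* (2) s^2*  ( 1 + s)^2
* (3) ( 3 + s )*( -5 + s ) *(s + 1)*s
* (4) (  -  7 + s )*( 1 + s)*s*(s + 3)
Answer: 1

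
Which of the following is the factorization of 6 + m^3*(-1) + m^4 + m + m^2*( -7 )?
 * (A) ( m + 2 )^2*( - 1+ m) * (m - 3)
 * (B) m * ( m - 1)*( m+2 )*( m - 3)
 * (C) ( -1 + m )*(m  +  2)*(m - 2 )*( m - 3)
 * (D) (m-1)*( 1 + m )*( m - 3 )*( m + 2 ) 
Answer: D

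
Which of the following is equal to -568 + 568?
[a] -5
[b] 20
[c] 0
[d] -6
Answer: c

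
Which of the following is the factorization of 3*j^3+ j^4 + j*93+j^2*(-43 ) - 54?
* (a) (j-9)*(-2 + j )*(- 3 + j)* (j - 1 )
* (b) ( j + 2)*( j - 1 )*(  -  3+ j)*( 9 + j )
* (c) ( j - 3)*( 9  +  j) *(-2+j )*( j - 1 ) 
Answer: c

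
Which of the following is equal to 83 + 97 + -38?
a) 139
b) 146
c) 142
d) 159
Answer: c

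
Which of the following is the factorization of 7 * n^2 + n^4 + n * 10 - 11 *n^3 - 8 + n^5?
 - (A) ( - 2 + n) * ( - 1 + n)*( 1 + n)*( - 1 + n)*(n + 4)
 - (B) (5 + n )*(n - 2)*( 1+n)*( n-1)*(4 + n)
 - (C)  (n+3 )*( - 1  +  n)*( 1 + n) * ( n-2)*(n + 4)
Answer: A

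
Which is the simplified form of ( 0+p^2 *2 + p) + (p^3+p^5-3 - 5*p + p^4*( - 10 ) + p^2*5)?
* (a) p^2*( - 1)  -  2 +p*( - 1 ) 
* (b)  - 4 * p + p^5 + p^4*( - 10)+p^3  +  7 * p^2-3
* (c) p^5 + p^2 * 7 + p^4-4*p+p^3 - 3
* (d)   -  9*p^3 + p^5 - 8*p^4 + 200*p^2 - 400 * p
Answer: b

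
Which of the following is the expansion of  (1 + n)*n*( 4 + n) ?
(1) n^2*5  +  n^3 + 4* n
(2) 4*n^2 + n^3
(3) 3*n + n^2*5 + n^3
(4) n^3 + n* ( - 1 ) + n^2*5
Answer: 1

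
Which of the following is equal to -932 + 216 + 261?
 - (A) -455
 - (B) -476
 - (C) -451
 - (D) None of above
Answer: A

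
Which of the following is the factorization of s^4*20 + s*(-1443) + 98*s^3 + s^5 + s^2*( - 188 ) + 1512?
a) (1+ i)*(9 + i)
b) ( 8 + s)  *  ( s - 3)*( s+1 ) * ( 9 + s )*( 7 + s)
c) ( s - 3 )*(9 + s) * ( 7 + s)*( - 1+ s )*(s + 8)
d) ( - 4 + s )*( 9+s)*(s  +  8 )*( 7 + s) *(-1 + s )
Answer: c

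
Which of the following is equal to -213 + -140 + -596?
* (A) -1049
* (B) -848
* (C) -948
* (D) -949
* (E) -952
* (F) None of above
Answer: D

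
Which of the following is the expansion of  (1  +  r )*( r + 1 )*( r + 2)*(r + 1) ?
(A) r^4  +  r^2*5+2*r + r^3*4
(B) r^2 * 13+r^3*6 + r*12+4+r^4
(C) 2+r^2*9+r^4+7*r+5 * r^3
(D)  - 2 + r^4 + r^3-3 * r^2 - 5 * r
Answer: C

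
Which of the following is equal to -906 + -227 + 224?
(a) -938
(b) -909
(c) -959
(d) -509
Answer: b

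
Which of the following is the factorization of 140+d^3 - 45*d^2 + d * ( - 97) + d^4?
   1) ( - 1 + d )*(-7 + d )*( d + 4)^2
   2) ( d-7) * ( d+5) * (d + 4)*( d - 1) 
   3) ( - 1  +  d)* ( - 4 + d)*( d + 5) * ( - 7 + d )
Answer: 2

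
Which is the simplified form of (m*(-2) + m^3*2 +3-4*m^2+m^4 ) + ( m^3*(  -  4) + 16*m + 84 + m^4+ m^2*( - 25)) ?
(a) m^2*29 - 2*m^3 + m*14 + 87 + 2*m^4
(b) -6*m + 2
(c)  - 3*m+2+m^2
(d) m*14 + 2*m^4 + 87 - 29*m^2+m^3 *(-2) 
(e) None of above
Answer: d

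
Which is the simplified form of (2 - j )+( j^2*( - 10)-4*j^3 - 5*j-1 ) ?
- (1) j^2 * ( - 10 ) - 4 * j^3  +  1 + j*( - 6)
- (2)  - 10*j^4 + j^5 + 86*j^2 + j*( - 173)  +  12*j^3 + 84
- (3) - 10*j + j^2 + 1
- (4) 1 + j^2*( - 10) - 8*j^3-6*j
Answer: 1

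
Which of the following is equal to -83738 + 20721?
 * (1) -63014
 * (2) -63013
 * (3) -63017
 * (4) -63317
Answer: 3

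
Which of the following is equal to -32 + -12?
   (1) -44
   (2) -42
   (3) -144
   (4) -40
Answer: 1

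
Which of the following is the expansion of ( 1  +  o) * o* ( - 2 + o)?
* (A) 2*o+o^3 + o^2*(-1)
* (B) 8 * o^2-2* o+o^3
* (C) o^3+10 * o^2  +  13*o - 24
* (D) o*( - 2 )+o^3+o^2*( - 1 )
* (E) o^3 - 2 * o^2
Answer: D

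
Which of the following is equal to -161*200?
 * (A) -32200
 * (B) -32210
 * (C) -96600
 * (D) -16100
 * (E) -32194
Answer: A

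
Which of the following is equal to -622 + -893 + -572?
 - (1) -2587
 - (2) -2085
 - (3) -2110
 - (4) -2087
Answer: 4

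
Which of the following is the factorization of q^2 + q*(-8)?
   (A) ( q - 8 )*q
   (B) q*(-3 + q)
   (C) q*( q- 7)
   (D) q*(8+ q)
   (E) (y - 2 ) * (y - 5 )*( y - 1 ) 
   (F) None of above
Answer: A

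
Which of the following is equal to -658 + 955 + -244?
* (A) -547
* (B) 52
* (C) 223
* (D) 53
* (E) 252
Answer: D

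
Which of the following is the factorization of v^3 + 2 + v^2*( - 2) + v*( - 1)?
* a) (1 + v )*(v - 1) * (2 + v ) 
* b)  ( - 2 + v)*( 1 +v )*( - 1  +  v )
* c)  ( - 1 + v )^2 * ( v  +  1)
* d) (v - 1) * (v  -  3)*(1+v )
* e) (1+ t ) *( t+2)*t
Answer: b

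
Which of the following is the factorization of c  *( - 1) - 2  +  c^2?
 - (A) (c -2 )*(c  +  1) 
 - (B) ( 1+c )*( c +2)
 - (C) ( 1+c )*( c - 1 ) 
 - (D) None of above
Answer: A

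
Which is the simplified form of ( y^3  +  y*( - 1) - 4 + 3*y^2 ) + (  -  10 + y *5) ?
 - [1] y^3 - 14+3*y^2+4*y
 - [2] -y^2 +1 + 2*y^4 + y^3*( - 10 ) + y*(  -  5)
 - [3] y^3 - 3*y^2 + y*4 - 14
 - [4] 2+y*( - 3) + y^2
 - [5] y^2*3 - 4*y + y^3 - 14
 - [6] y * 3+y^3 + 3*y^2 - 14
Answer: 1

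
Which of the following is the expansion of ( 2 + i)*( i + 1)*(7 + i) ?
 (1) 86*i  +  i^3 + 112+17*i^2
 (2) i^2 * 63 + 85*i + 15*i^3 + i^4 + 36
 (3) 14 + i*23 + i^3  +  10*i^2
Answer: 3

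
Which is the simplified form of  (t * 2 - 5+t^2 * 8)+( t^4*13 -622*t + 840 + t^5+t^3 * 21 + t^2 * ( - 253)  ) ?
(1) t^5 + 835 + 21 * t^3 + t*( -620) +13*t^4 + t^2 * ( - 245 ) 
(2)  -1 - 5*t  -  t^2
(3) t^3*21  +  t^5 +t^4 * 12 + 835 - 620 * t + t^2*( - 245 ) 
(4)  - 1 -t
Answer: 1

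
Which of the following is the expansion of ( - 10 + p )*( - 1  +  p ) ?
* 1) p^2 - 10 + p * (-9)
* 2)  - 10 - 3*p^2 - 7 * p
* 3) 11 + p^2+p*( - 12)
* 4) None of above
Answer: 4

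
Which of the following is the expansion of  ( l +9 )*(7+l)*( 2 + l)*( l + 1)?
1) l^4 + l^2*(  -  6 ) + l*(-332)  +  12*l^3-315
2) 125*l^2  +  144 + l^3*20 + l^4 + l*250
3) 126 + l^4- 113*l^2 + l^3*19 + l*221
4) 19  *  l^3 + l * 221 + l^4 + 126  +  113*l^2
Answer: 4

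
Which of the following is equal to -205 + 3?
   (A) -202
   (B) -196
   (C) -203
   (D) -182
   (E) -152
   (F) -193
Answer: A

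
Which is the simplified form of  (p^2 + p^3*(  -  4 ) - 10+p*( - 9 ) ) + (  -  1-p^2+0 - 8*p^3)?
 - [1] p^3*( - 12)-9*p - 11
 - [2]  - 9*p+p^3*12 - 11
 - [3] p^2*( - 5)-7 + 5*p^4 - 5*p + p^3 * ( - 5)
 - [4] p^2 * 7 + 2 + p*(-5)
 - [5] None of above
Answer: 1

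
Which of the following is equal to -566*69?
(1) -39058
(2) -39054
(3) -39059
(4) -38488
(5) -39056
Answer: 2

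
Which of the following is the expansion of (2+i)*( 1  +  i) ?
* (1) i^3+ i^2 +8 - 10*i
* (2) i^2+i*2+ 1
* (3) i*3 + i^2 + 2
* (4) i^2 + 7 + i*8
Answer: 3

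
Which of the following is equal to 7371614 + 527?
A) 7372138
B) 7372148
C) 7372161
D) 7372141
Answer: D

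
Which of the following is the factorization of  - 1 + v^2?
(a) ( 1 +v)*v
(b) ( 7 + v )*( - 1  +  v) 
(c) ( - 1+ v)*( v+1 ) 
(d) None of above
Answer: c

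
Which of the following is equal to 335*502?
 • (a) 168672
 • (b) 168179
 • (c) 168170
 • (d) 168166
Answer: c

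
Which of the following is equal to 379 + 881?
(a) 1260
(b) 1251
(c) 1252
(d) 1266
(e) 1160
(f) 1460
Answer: a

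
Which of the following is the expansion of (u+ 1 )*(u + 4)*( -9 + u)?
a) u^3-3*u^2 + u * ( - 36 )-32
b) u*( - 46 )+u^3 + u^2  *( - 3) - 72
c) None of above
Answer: c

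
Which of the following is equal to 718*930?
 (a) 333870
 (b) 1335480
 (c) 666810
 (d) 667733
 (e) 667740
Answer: e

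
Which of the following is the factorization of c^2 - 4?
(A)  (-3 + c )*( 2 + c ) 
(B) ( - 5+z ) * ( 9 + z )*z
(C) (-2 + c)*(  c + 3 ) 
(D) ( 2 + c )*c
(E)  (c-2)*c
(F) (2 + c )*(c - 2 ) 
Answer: F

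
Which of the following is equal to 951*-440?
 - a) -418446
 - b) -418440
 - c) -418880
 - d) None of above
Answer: b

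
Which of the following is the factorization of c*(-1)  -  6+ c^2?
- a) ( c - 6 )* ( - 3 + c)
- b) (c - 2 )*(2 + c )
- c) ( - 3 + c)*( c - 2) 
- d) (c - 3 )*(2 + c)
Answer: d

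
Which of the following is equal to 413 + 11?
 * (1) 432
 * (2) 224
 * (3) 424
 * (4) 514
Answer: 3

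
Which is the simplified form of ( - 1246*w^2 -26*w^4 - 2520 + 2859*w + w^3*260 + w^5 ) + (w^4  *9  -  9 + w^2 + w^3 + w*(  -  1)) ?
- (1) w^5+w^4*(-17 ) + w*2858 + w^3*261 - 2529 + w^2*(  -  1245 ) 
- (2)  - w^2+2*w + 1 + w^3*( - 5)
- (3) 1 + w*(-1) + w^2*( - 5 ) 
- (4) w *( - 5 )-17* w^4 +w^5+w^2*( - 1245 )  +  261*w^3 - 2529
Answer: 1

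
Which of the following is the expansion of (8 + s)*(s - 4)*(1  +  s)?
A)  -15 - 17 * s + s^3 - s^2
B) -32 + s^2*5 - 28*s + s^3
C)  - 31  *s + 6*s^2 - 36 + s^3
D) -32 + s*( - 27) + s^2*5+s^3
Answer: B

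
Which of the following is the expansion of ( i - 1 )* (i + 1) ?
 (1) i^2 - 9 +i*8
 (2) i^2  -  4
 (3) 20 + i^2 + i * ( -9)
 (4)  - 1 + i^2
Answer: 4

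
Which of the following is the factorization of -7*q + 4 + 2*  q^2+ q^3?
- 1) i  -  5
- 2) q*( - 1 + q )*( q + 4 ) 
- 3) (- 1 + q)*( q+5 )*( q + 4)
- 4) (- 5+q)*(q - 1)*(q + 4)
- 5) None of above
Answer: 5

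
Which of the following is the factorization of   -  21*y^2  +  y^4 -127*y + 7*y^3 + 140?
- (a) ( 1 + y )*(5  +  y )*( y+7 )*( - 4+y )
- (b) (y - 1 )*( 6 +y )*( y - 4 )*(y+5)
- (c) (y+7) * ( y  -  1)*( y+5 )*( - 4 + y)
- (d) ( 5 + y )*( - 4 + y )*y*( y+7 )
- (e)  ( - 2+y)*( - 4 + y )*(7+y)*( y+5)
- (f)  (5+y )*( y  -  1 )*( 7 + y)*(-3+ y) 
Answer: c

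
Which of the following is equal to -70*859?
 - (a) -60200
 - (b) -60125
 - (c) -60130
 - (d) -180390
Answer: c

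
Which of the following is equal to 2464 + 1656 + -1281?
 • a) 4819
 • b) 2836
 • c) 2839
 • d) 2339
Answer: c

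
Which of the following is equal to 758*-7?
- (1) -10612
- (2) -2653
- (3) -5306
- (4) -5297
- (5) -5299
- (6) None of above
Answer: 3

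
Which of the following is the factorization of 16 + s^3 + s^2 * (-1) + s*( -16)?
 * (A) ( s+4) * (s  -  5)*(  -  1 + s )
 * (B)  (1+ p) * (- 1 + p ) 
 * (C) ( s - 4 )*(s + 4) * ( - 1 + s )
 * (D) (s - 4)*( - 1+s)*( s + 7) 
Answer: C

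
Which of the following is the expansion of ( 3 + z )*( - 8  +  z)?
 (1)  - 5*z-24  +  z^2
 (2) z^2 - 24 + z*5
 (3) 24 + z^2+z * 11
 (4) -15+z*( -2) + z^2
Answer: 1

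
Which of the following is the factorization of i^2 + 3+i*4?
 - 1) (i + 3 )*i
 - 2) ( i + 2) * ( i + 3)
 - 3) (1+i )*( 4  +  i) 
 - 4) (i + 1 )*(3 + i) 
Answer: 4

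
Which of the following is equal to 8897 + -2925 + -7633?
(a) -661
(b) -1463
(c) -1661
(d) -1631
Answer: c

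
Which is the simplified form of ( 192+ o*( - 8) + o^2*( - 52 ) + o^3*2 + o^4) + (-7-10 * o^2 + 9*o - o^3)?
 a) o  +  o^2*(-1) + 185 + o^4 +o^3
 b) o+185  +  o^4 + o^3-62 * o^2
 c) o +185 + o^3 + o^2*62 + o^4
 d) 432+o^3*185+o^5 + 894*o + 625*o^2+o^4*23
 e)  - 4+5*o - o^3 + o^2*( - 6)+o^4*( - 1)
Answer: b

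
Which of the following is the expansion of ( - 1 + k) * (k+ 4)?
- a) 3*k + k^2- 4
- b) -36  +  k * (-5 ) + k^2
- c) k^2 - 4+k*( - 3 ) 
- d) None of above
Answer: a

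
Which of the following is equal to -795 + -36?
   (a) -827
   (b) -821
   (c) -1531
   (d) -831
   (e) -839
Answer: d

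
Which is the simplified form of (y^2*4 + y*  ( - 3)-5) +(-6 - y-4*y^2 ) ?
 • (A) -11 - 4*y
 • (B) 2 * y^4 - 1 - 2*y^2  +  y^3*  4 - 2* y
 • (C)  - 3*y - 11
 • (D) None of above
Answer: A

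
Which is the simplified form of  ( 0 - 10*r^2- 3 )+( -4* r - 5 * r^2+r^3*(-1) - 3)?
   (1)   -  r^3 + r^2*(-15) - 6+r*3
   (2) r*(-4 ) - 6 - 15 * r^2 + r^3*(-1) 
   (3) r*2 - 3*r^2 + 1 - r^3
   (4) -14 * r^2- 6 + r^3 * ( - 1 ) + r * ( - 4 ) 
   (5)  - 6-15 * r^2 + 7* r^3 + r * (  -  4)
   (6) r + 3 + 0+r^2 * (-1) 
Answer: 2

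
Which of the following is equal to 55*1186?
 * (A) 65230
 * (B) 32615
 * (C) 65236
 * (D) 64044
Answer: A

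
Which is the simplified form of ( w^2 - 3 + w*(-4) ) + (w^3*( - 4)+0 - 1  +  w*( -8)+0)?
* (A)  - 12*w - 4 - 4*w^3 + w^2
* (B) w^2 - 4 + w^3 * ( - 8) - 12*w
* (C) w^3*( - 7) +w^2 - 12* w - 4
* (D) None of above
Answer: A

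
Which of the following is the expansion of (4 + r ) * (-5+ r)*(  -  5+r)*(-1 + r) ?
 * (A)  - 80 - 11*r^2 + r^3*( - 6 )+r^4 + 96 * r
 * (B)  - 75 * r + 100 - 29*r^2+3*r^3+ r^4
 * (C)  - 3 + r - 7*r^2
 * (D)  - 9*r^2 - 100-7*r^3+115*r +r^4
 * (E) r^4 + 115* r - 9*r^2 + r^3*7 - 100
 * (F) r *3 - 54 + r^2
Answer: D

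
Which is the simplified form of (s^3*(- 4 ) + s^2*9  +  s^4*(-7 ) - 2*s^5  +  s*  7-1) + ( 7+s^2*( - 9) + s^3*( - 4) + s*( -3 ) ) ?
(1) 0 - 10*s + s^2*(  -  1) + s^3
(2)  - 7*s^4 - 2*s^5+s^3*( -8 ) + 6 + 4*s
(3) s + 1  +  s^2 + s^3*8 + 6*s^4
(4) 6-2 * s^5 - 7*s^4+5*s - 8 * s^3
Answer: 2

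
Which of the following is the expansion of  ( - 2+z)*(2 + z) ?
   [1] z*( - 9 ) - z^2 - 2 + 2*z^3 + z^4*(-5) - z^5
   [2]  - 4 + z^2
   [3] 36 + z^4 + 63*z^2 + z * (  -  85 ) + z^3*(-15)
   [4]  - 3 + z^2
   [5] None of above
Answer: 2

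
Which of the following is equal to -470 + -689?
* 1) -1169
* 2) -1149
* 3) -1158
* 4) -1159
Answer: 4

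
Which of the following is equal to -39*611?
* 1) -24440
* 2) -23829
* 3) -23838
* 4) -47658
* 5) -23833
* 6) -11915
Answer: 2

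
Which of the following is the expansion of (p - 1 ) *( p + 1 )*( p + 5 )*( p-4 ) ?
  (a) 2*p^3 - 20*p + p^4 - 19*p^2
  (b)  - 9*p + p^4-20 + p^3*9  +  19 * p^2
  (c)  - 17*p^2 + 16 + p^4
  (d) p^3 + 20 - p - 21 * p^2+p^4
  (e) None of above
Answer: d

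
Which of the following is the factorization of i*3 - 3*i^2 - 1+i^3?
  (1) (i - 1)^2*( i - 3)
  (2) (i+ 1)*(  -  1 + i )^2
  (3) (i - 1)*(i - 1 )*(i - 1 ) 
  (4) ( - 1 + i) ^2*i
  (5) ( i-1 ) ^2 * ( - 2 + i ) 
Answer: 3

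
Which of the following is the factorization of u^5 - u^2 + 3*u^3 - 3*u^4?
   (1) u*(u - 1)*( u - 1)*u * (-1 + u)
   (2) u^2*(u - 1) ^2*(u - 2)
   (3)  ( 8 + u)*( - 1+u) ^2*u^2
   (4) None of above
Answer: 1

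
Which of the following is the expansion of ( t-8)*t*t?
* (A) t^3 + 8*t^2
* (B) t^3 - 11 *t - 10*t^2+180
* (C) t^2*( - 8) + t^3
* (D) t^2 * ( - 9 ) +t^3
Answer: C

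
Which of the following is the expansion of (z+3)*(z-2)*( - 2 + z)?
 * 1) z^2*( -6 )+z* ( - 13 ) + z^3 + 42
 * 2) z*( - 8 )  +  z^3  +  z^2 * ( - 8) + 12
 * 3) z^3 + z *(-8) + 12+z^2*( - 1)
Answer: 3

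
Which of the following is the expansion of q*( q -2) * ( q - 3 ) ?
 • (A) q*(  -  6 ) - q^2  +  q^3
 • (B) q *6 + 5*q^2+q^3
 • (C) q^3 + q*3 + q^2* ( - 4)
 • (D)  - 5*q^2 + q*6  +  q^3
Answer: D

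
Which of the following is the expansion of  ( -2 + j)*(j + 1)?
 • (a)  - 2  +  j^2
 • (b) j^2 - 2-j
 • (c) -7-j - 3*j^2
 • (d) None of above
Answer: b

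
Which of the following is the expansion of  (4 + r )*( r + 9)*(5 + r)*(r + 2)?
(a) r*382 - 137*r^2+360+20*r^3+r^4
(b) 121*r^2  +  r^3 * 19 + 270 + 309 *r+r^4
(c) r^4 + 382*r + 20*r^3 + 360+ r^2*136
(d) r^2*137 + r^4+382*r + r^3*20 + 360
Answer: d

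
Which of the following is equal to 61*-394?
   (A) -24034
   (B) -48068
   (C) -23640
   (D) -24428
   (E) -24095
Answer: A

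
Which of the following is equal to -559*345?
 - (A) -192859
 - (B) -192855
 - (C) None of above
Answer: B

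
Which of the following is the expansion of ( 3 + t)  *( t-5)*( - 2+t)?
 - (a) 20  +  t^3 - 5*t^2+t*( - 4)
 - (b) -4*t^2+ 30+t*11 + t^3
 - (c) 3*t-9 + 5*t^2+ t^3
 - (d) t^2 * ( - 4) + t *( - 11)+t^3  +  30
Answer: d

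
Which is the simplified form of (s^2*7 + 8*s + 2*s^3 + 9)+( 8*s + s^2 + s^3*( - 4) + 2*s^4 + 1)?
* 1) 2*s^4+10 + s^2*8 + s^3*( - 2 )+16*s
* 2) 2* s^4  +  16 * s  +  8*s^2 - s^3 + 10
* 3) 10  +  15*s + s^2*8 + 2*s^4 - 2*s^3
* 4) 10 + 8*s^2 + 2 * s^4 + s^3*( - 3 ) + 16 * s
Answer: 1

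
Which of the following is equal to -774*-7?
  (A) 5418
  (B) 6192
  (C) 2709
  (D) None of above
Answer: A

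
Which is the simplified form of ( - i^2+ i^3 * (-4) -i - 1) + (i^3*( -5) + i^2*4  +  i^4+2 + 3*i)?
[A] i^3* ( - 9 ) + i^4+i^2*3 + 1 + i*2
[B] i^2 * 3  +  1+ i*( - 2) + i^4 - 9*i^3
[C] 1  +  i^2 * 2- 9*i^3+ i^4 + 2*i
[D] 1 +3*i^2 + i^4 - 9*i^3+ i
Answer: A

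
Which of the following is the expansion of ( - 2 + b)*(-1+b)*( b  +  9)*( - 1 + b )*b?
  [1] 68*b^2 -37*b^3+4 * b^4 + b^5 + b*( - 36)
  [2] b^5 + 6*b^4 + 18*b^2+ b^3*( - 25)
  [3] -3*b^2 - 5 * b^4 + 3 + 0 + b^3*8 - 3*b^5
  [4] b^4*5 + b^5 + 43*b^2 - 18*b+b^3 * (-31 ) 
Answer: 4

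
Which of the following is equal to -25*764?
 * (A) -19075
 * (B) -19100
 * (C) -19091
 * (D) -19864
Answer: B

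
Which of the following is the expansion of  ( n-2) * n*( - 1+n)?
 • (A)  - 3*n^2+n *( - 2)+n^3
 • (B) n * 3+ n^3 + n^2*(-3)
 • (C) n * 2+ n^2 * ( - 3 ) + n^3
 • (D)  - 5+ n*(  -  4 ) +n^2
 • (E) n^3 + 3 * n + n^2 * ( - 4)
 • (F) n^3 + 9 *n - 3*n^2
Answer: C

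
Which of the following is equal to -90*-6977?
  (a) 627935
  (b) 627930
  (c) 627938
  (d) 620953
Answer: b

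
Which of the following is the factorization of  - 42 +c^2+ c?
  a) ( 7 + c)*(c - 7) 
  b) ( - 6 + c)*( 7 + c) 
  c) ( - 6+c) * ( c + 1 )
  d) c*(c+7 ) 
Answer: b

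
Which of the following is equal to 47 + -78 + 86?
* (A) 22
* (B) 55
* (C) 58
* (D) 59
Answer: B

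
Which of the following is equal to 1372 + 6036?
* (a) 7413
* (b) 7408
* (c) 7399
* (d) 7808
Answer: b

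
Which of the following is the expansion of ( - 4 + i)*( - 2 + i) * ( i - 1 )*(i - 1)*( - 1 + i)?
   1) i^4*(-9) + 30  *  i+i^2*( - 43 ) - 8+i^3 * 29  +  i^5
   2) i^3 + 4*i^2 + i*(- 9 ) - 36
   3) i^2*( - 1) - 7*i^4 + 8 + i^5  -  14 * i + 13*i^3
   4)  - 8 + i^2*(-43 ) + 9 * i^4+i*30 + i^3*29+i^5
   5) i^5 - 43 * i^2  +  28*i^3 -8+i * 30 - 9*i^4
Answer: 1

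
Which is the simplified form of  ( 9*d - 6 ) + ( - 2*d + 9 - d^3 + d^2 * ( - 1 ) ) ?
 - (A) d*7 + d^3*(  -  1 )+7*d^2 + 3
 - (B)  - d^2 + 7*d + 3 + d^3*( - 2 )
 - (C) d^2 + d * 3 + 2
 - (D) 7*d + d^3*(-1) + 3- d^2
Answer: D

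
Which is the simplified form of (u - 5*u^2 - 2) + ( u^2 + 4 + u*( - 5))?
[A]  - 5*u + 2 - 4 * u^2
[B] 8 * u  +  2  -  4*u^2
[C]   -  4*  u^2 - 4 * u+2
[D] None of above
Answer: C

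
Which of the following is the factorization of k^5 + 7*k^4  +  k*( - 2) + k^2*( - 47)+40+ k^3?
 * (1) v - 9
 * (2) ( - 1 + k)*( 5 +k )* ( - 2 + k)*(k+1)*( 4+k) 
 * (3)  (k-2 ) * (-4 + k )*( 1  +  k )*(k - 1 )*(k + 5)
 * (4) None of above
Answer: 2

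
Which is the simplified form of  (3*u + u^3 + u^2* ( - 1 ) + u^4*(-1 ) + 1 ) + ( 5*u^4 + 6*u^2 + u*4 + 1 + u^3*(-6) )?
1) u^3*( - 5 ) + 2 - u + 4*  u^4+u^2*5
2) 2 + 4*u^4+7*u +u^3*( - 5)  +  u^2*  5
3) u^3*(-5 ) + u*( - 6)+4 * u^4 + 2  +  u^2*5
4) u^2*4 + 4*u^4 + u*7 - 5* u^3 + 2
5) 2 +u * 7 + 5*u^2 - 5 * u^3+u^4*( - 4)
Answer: 2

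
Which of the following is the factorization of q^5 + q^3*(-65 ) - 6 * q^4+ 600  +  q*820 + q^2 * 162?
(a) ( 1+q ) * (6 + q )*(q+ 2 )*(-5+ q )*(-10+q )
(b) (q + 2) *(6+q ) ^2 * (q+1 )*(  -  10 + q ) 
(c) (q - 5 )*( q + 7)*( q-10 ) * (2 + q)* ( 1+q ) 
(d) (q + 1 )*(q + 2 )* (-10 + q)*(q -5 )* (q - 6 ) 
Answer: a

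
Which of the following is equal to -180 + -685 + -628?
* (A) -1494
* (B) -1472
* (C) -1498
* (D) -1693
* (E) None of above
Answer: E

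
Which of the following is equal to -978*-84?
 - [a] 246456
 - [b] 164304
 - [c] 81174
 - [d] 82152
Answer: d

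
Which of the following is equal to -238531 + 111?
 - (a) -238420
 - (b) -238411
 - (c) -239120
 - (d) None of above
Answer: a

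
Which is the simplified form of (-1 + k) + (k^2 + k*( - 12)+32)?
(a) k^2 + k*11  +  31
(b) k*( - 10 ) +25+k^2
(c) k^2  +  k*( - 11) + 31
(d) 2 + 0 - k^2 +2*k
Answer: c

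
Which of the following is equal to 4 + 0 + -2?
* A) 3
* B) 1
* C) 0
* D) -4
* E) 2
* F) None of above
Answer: E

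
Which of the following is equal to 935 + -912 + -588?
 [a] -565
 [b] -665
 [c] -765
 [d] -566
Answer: a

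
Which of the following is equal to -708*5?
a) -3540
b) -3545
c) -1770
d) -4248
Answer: a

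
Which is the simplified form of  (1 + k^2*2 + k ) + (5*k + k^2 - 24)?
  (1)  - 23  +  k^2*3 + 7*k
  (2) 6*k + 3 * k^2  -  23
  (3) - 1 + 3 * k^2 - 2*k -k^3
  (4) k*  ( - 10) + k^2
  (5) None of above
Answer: 2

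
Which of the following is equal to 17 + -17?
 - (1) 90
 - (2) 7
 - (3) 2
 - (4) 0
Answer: 4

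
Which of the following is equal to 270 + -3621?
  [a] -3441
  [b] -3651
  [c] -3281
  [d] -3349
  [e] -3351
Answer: e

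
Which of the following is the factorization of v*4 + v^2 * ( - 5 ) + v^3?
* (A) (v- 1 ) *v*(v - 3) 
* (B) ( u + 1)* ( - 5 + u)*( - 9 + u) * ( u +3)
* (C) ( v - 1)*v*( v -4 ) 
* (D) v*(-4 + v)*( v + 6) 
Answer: C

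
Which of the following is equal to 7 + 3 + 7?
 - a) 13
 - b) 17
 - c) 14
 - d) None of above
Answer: b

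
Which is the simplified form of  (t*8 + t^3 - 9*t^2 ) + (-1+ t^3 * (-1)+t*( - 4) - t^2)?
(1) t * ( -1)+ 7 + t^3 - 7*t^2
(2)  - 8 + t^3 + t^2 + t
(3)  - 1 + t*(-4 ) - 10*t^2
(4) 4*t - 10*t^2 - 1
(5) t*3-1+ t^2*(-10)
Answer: 4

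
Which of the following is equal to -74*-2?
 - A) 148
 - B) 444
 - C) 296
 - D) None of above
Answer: A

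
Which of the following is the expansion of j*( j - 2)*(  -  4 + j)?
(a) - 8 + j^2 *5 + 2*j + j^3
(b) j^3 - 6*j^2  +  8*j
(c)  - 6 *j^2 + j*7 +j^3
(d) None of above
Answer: b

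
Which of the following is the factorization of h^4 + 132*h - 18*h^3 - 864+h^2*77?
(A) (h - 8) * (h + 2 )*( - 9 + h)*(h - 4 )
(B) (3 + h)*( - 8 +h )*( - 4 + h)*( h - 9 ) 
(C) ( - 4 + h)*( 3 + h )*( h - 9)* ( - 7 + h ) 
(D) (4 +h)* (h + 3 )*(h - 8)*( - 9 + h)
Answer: B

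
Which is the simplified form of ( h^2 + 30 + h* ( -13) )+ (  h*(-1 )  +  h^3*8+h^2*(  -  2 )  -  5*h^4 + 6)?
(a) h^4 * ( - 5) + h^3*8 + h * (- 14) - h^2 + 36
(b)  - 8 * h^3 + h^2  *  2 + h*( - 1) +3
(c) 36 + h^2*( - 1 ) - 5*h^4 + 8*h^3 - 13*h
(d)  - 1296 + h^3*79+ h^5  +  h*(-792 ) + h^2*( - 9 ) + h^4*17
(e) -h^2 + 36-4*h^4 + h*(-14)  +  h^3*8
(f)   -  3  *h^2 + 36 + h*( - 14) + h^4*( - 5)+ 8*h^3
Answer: a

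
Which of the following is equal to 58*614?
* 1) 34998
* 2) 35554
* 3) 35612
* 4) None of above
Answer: 3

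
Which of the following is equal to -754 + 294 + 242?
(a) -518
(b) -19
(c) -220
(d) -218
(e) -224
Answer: d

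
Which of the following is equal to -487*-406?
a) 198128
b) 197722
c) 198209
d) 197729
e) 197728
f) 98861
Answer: b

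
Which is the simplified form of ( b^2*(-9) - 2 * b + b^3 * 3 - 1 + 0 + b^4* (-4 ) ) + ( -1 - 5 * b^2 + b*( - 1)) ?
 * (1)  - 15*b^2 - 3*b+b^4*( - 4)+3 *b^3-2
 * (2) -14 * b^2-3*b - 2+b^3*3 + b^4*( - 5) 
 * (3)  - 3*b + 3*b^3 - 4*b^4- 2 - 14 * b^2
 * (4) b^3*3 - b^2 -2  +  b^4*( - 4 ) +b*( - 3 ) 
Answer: 3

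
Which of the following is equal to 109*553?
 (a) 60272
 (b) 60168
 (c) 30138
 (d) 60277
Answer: d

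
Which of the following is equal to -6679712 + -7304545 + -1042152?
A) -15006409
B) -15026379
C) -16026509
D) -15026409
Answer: D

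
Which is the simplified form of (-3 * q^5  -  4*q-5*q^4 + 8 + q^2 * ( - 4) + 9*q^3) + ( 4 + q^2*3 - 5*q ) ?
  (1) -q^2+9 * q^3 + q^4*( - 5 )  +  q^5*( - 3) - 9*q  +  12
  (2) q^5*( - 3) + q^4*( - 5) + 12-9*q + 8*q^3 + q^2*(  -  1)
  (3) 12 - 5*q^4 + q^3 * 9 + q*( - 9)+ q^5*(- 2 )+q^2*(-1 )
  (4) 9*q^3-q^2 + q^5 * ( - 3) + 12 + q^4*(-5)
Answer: 1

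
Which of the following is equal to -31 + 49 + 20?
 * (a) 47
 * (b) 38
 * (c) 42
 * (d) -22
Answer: b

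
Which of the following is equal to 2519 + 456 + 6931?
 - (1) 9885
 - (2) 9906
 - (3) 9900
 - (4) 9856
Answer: 2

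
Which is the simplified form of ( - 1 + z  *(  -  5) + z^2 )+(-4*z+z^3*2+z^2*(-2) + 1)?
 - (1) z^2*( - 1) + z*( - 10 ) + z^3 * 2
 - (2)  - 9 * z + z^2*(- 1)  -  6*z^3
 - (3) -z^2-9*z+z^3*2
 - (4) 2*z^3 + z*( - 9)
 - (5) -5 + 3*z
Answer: 3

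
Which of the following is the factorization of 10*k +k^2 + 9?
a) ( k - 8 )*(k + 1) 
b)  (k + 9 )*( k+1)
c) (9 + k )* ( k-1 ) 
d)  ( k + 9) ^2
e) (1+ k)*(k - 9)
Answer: b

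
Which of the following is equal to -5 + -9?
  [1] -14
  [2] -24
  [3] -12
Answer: 1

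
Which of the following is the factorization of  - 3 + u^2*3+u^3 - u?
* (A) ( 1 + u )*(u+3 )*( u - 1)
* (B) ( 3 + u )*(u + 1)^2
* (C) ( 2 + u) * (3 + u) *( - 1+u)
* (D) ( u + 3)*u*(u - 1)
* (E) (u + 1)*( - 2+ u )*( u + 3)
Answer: A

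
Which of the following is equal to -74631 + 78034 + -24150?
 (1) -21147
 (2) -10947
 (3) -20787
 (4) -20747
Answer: 4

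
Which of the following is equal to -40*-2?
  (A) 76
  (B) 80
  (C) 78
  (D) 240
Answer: B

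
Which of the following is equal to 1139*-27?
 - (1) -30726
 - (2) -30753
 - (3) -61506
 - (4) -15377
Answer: 2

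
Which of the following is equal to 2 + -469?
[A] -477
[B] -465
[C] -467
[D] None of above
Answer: C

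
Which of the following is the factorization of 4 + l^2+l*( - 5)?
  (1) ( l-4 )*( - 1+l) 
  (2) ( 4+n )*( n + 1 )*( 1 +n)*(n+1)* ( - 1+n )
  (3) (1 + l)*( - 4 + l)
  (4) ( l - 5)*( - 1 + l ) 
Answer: 1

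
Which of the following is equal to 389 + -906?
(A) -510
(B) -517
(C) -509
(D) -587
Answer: B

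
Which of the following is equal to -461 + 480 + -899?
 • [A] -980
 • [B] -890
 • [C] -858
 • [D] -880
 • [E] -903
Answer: D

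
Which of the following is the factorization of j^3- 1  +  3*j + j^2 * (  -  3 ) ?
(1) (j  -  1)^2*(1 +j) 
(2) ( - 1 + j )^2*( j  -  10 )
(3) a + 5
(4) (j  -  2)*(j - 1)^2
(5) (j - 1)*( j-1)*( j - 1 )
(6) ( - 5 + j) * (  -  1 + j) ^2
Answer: 5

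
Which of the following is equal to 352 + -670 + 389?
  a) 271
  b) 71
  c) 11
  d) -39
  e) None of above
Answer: b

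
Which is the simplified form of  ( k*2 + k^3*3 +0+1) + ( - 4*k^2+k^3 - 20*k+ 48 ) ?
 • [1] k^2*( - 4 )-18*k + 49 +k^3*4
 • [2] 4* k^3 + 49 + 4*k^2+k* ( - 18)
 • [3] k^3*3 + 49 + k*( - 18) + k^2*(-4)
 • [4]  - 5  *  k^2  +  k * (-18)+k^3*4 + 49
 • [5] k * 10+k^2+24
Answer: 1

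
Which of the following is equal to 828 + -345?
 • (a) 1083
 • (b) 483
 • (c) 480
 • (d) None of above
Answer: b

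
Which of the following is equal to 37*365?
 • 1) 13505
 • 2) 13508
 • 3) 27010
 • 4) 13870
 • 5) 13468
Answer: 1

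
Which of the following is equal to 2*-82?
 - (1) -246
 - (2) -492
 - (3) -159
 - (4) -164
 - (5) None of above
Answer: 4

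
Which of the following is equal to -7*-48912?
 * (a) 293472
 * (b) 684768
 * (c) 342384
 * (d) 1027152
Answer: c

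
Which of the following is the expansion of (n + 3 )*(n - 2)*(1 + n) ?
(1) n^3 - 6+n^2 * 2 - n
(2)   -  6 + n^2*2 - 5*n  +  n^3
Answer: 2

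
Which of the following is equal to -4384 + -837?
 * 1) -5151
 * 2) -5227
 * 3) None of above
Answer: 3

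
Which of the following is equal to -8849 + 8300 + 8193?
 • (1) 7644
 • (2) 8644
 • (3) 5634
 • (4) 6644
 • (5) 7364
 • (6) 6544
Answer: 1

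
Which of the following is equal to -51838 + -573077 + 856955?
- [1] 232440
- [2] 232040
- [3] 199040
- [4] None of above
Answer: 2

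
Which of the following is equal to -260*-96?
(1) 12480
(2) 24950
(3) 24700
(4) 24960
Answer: 4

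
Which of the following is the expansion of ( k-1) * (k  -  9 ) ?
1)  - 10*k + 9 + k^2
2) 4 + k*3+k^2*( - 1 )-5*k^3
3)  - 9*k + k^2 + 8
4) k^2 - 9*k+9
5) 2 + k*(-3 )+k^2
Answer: 1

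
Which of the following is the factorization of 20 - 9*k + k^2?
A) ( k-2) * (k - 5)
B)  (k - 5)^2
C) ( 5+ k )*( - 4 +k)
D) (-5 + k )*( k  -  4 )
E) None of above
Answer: D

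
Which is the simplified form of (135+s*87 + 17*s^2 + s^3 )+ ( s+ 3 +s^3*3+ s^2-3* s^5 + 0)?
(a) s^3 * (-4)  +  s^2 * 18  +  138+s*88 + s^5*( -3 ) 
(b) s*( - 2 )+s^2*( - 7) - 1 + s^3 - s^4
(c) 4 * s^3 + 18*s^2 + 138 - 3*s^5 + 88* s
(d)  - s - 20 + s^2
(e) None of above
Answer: c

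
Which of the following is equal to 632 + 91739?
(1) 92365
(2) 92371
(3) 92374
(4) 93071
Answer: 2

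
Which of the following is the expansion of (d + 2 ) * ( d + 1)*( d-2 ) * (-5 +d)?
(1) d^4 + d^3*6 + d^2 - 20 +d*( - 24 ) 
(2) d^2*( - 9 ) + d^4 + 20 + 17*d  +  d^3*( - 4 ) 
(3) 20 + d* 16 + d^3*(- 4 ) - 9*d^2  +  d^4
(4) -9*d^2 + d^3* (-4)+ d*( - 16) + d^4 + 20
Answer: 3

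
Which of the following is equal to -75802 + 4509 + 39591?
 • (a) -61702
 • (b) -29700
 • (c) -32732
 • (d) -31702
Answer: d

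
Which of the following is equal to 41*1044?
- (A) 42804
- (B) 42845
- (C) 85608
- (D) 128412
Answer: A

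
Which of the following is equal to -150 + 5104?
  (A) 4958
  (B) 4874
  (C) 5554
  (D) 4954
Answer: D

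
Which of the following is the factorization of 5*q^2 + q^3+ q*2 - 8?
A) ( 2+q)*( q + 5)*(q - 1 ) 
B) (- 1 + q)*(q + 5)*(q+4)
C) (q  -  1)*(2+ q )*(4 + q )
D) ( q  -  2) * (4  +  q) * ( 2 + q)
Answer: C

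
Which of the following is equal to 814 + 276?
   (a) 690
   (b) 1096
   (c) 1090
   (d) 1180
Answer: c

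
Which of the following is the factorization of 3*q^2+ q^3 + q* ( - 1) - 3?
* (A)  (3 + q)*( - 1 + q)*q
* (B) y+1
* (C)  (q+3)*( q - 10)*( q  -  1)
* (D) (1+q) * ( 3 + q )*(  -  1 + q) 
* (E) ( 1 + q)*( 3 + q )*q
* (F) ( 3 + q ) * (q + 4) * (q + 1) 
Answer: D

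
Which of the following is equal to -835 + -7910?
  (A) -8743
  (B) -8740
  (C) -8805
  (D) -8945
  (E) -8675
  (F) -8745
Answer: F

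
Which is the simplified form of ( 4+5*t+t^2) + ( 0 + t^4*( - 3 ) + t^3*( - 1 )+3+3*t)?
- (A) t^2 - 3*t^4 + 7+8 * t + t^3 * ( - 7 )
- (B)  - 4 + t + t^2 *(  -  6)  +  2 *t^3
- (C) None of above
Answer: C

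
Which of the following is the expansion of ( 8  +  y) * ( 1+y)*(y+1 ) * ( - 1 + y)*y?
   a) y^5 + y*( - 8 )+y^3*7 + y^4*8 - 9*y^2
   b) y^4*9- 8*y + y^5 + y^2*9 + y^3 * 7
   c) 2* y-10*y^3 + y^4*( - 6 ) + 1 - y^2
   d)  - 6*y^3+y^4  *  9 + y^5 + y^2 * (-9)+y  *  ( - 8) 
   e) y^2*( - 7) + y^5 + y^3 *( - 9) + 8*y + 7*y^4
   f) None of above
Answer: f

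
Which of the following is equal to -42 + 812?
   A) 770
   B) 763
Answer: A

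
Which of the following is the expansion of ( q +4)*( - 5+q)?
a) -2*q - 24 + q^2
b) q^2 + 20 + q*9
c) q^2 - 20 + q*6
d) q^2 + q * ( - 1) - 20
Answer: d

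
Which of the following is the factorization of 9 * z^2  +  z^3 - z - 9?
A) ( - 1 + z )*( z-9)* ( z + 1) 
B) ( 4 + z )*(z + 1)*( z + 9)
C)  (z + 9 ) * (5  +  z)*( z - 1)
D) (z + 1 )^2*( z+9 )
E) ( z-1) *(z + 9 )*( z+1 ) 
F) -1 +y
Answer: E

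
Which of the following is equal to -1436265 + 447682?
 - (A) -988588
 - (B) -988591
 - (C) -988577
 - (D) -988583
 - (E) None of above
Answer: D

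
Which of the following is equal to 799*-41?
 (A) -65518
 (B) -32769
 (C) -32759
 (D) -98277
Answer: C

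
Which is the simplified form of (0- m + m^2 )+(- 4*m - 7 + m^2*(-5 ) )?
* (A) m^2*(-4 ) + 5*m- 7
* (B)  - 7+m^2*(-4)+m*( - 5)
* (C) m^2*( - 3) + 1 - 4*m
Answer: B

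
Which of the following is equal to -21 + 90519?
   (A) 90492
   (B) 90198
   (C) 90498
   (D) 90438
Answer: C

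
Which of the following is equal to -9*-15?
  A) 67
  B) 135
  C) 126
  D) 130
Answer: B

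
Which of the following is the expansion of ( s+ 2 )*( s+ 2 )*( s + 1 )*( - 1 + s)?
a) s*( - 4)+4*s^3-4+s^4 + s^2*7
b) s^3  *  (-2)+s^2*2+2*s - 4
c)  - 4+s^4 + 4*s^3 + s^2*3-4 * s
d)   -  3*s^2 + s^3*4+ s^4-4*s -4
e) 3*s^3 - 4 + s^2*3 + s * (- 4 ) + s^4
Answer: c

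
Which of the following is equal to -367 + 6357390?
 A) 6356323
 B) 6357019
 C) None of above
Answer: C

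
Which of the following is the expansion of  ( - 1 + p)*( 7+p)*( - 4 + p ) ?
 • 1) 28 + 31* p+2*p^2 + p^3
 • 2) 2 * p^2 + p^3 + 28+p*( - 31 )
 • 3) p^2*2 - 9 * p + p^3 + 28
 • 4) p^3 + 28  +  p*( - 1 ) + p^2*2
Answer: 2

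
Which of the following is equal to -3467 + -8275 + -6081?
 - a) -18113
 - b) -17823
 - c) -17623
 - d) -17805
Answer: b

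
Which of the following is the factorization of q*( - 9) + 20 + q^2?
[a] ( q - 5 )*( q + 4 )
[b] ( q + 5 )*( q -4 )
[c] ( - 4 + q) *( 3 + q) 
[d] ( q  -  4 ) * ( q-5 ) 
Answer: d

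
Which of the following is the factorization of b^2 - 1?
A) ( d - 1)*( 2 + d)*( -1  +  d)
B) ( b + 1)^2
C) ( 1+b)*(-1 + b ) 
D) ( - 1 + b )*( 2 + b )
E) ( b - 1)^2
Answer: C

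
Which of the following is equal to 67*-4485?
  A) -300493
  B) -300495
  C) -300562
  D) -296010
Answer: B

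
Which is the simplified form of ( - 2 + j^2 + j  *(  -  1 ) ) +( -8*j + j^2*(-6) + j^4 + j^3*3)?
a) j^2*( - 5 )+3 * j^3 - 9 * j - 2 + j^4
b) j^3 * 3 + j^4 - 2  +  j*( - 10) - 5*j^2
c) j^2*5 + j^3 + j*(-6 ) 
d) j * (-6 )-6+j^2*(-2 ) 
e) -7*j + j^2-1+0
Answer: a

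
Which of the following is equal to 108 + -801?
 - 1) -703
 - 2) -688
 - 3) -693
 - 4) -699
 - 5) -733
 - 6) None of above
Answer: 3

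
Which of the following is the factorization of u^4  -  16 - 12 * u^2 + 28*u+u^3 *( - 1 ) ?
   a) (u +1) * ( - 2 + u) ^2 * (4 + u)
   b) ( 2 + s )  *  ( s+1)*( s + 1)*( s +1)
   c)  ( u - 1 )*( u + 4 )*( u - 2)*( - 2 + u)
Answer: c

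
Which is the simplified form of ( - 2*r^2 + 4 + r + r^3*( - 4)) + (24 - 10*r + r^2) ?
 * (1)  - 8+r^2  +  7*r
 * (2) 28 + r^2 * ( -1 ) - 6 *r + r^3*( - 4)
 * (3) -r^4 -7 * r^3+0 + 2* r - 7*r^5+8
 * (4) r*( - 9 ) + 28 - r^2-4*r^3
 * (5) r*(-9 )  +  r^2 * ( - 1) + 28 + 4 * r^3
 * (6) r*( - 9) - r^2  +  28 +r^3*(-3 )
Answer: 4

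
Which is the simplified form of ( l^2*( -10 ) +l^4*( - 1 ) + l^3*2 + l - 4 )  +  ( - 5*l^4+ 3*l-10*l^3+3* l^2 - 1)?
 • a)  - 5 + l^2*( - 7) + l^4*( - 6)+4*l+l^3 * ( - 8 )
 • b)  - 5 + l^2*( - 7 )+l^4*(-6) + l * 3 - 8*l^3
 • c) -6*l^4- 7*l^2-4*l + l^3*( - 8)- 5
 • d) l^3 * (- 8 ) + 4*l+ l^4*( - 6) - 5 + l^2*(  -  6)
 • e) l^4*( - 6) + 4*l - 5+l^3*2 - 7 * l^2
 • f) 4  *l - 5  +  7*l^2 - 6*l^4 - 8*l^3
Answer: a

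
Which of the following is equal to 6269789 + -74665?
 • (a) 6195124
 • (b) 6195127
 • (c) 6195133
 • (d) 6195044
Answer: a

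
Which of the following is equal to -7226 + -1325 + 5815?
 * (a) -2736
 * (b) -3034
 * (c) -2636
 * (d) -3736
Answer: a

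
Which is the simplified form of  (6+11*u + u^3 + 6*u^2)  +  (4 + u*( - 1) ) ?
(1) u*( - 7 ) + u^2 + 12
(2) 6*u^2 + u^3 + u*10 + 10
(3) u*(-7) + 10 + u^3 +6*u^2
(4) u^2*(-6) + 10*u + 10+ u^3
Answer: 2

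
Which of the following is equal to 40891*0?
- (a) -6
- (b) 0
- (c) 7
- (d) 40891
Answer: b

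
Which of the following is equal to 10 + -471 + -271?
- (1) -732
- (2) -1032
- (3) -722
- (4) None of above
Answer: 1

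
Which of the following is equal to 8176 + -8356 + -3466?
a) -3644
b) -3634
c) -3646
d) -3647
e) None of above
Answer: c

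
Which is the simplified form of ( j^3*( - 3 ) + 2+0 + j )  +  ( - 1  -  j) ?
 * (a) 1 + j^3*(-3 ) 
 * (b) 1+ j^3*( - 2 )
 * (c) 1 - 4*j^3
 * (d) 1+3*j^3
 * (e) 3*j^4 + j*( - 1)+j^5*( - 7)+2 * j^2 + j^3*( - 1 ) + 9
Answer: a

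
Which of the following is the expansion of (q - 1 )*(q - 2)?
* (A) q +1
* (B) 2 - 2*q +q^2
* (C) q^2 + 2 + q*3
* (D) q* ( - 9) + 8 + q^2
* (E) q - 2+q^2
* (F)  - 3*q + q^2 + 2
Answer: F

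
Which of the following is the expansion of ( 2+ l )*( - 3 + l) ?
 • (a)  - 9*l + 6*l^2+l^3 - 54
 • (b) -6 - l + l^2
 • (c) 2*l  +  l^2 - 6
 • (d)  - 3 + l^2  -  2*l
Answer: b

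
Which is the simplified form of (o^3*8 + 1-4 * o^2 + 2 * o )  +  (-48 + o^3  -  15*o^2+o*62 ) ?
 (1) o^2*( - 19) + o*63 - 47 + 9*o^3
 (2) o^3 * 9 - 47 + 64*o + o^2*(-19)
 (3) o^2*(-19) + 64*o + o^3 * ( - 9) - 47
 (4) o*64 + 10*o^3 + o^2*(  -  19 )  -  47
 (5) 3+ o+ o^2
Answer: 2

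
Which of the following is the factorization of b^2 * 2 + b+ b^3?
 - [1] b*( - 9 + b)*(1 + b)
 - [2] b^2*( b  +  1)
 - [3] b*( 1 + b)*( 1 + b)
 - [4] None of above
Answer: 3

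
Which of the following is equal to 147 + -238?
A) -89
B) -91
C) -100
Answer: B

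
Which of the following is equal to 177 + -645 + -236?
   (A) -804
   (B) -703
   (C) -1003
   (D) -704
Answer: D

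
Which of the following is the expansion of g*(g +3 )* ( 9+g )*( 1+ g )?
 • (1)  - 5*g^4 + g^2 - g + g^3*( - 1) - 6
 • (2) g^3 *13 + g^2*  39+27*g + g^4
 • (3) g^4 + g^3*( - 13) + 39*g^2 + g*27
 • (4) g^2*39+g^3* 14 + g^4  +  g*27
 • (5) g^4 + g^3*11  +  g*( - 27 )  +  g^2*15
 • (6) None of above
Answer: 2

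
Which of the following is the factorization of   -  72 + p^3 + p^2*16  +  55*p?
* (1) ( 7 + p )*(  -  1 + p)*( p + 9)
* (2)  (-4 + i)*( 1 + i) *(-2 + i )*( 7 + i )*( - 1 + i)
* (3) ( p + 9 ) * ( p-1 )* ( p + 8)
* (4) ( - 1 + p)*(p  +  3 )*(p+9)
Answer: 3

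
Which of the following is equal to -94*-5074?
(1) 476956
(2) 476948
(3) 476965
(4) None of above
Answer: 1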